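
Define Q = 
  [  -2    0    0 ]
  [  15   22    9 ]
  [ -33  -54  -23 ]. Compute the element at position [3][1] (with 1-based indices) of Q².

15

Characteristic polynomial: λ^3 + 3λ^2 - 18λ - 40 = (λ - 4)(λ + 2)(λ + 5), so the eigenvalues are -5, -2, 4.
λ=-2: eigenvector (1, -1, 1).
λ=4: eigenvector (0, 1, -2).
λ=-5: eigenvector (0, -1, 3).
P = [[1, 0, 0], [-1, 1, -1], [1, -2, 3]], D = diag(-2, 4, -5), P⁻¹ = [[1, 0, 0], [2, 3, 1], [1, 2, 1]].
Q² = P·diag(4, 16, 25)·P⁻¹ = [[4, 0, 0], [3, -2, -9], [15, 54, 43]].
The requested entry is 15.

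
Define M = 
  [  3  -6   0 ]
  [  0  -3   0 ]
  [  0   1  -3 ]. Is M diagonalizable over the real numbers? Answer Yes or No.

Characteristic polynomial: p(s) = s^3 + 3s^2 - 9s - 27 = (s - 3)(s + 3)^2.
s = -3 has algebraic multiplicity 2; rank(M + 3I) = 2, so geometric multiplicity = 1.
Geometric multiplicity < algebraic multiplicity, so M is not diagonalizable.

No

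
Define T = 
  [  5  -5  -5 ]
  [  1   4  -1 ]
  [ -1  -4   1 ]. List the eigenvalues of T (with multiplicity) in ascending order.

0, 5, 5

Characteristic polynomial: p(r) = r^3 - 10r^2 + 25r = r(r - 5)^2.
Roots (with multiplicity): 0, 5, 5.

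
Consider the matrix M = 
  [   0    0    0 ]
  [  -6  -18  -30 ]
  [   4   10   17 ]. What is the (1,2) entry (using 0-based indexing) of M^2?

Characteristic polynomial: λ^3 + λ^2 - 6λ = λ(λ - 2)(λ + 3), so the eigenvalues are -3, 0, 2.
λ=0: eigenvector (1, 3, -2).
λ=2: eigenvector (0, -3, 2).
λ=-3: eigenvector (0, -2, 1).
P = [[1, 0, 0], [3, -3, -2], [-2, 2, 1]], D = diag(0, 2, -3), P⁻¹ = [[1, 0, 0], [1, 1, 2], [0, -2, -3]].
M² = P·diag(0, 4, 9)·P⁻¹ = [[0, 0, 0], [-12, 24, 30], [8, -10, -11]].
The requested entry is 30.

30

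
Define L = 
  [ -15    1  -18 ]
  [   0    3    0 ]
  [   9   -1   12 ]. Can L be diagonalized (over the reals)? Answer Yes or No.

No

Characteristic polynomial: p(t) = t^3 - 27t + 54 = (t - 3)^2(t + 6).
t = 3 has algebraic multiplicity 2; rank(L − 3I) = 2, so geometric multiplicity = 1.
Geometric multiplicity < algebraic multiplicity, so L is not diagonalizable.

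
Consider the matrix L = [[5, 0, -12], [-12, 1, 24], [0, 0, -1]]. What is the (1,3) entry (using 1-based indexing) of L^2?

Characteristic polynomial: t^3 - 5t^2 - t + 5 = (t - 5)(t - 1)(t + 1), so the eigenvalues are -1, 1, 5.
t=5: eigenvector (1, -3, 0).
t=1: eigenvector (0, 1, 0).
t=-1: eigenvector (2, 0, 1).
P = [[1, 0, 2], [-3, 1, 0], [0, 0, 1]], D = diag(5, 1, -1), P⁻¹ = [[1, 0, -2], [3, 1, -6], [0, 0, 1]].
L² = P·diag(25, 1, 1)·P⁻¹ = [[25, 0, -48], [-72, 1, 144], [0, 0, 1]].
The requested entry is -48.

-48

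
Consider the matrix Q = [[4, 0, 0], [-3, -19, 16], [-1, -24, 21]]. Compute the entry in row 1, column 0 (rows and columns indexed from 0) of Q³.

Characteristic polynomial: s^3 - 6s^2 - 7s + 60 = (s - 5)(s - 4)(s + 3), so the eigenvalues are -3, 4, 5.
s=-3: eigenvector (0, 1, 1).
s=4: eigenvector (1, -5, -7).
s=5: eigenvector (0, 2, 3).
P = [[0, 1, 0], [1, -5, 2], [1, -7, 3]], D = diag(-3, 4, 5), P⁻¹ = [[1, 3, -2], [1, 0, 0], [2, -1, 1]].
Q³ = P·diag(-27, 64, 125)·P⁻¹ = [[64, 0, 0], [153, -331, 304], [275, -456, 429]].
The requested entry is 153.

153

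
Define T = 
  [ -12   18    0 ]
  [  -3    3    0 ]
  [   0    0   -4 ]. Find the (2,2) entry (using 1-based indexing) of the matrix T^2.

-45

Characteristic polynomial: r^3 + 13r^2 + 54r + 72 = (r + 3)(r + 4)(r + 6), so the eigenvalues are -6, -4, -3.
r=-6: eigenvector (3, 1, 0).
r=-3: eigenvector (2, 1, 0).
r=-4: eigenvector (0, 0, 1).
P = [[3, 2, 0], [1, 1, 0], [0, 0, 1]], D = diag(-6, -3, -4), P⁻¹ = [[1, -2, 0], [-1, 3, 0], [0, 0, 1]].
T² = P·diag(36, 9, 16)·P⁻¹ = [[90, -162, 0], [27, -45, 0], [0, 0, 16]].
The requested entry is -45.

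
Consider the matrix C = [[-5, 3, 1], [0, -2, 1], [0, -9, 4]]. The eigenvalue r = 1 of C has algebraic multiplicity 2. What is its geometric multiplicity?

1

C − 1I = [[-6, 3, 1], [0, -3, 1], [0, -9, 3]].
This matrix has rank 2, so its null space has dimension 3 − 2 = 1.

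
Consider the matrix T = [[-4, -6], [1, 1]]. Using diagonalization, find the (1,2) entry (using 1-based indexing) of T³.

Characteristic polynomial: s^2 + 3s + 2 = (s + 1)(s + 2), so the eigenvalues are -2, -1.
s=-2: eigenvector (3, -1).
s=-1: eigenvector (-2, 1).
P = [[3, -2], [-1, 1]], D = diag(-2, -1), P⁻¹ = [[1, 2], [1, 3]].
T³ = P·diag(-8, -1)·P⁻¹ = [[-22, -42], [7, 13]].
The requested entry is -42.

-42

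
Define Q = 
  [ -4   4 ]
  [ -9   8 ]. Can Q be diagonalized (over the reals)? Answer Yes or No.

Characteristic polynomial: p(μ) = μ^2 - 4μ + 4 = (μ - 2)^2.
μ = 2 has algebraic multiplicity 2; rank(Q − 2I) = 1, so geometric multiplicity = 1.
Geometric multiplicity < algebraic multiplicity, so Q is not diagonalizable.

No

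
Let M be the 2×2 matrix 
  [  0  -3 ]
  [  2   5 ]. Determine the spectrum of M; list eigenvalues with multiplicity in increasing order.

Characteristic polynomial: p(t) = t^2 - 5t + 6 = (t - 3)(t - 2).
Roots (with multiplicity): 2, 3.

2, 3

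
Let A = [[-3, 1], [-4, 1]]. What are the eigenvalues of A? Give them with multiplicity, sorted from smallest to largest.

-1, -1

Characteristic polynomial: p(s) = s^2 + 2s + 1 = (s + 1)^2.
Roots (with multiplicity): -1, -1.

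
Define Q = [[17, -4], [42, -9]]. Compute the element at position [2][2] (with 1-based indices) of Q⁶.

-88647

Characteristic polynomial: s^2 - 8s + 15 = (s - 5)(s - 3), so the eigenvalues are 3, 5.
s=5: eigenvector (1, 3).
s=3: eigenvector (2, 7).
P = [[1, 2], [3, 7]], D = diag(5, 3), P⁻¹ = [[7, -2], [-3, 1]].
Q⁶ = P·diag(15625, 729)·P⁻¹ = [[105001, -29792], [312816, -88647]].
The requested entry is -88647.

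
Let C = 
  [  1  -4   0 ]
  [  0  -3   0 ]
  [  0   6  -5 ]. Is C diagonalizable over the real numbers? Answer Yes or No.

Yes

Characteristic polynomial: p(t) = t^3 + 7t^2 + 7t - 15 = (t - 1)(t + 3)(t + 5).
All 3 eigenvalues are distinct, so C is diagonalizable.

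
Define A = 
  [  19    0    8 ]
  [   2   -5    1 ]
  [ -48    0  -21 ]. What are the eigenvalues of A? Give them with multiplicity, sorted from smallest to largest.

-5, -5, 3

Characteristic polynomial: p(μ) = μ^3 + 7μ^2 - 5μ - 75 = (μ - 3)(μ + 5)^2.
Roots (with multiplicity): -5, -5, 3.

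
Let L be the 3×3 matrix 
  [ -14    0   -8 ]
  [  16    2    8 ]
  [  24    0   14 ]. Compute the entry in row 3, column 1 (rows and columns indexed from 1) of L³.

96

Characteristic polynomial: t^3 - 2t^2 - 4t + 8 = (t - 2)^2(t + 2), so the eigenvalues are -2, 2, 2.
t=2: eigenvector (1, -2, -2).
t=2: eigenvector (0, 1, 0).
t=-2: eigenvector (2, -2, -3).
P = [[1, 0, 2], [-2, 1, -2], [-2, 0, -3]], D = diag(2, 2, -2), P⁻¹ = [[-3, 0, -2], [-2, 1, -2], [2, 0, 1]].
L³ = P·diag(8, 8, -8)·P⁻¹ = [[-56, 0, -32], [64, 8, 32], [96, 0, 56]].
The requested entry is 96.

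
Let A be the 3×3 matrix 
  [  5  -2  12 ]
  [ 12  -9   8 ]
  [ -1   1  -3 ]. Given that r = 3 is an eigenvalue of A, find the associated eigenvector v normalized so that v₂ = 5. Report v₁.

5

A − 3I = [[2, -2, 12], [12, -12, 8], [-1, 1, -6]].
Solving (A − 3I)v = 0 gives the eigenspace spanned by (5, 5, 0).
With v₂ = 5, v = (5, 5, 0), so v₁ = 5.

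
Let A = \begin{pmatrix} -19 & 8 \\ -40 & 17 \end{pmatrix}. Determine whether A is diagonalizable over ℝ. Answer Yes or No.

Yes

Characteristic polynomial: p(t) = t^2 + 2t - 3 = (t - 1)(t + 3).
All 2 eigenvalues are distinct, so A is diagonalizable.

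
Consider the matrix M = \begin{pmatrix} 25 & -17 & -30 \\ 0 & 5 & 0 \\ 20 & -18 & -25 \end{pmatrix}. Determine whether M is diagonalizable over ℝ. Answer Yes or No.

Characteristic polynomial: p(r) = r^3 - 5r^2 - 25r + 125 = (r - 5)^2(r + 5).
r = 5 has algebraic multiplicity 2; rank(M − 5I) = 2, so geometric multiplicity = 1.
Geometric multiplicity < algebraic multiplicity, so M is not diagonalizable.

No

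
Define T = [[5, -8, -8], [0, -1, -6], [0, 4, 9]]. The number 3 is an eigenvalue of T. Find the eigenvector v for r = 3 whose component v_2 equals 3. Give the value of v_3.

-2

T − 3I = [[2, -8, -8], [0, -4, -6], [0, 4, 6]].
Solving (T − 3I)v = 0 gives the eigenspace spanned by (4, 3, -2).
With v_2 = 3, v = (4, 3, -2), so v_3 = -2.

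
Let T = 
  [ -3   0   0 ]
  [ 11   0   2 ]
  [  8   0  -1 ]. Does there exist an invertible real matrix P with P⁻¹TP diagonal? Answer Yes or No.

Yes

Characteristic polynomial: p(s) = s^3 + 4s^2 + 3s = s(s + 1)(s + 3).
All 3 eigenvalues are distinct, so T is diagonalizable.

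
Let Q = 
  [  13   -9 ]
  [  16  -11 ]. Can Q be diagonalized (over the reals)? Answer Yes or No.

No

Characteristic polynomial: p(λ) = λ^2 - 2λ + 1 = (λ - 1)^2.
λ = 1 has algebraic multiplicity 2; rank(Q − 1I) = 1, so geometric multiplicity = 1.
Geometric multiplicity < algebraic multiplicity, so Q is not diagonalizable.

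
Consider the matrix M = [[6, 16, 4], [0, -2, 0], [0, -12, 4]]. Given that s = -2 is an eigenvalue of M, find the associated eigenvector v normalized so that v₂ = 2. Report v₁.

M + 2I = [[8, 16, 4], [0, 0, 0], [0, -12, 6]].
Solving (M + 2I)v = 0 gives the eigenspace spanned by (-6, 2, 4).
With v₂ = 2, v = (-6, 2, 4), so v₁ = -6.

-6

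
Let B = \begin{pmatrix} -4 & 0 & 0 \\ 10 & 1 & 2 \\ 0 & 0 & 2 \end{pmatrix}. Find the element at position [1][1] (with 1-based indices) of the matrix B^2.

16

Characteristic polynomial: s^3 + s^2 - 10s + 8 = (s - 2)(s - 1)(s + 4), so the eigenvalues are -4, 1, 2.
s=1: eigenvector (0, 1, 0).
s=-4: eigenvector (1, -2, 0).
s=2: eigenvector (0, 2, 1).
P = [[0, 1, 0], [1, -2, 2], [0, 0, 1]], D = diag(1, -4, 2), P⁻¹ = [[2, 1, -2], [1, 0, 0], [0, 0, 1]].
B² = P·diag(1, 16, 4)·P⁻¹ = [[16, 0, 0], [-30, 1, 6], [0, 0, 4]].
The requested entry is 16.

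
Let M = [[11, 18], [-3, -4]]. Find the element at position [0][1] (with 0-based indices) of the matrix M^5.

18558

Characteristic polynomial: λ^2 - 7λ + 10 = (λ - 5)(λ - 2), so the eigenvalues are 2, 5.
λ=5: eigenvector (3, -1).
λ=2: eigenvector (-2, 1).
P = [[3, -2], [-1, 1]], D = diag(5, 2), P⁻¹ = [[1, 2], [1, 3]].
M⁵ = P·diag(3125, 32)·P⁻¹ = [[9311, 18558], [-3093, -6154]].
The requested entry is 18558.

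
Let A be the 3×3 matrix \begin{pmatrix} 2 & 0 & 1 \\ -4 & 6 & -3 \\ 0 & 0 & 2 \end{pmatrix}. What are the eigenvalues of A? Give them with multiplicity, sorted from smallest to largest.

Characteristic polynomial: p(λ) = λ^3 - 10λ^2 + 28λ - 24 = (λ - 6)(λ - 2)^2.
Roots (with multiplicity): 2, 2, 6.

2, 2, 6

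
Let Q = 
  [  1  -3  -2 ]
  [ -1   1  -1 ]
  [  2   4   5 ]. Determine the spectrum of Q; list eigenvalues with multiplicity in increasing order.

2, 2, 3

Characteristic polynomial: p(μ) = μ^3 - 7μ^2 + 16μ - 12 = (μ - 3)(μ - 2)^2.
Roots (with multiplicity): 2, 2, 3.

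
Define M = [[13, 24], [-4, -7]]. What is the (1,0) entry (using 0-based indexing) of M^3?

-124

Characteristic polynomial: μ^2 - 6μ + 5 = (μ - 5)(μ - 1), so the eigenvalues are 1, 5.
μ=1: eigenvector (-2, 1).
μ=5: eigenvector (-3, 1).
P = [[-2, -3], [1, 1]], D = diag(1, 5), P⁻¹ = [[1, 3], [-1, -2]].
M³ = P·diag(1, 125)·P⁻¹ = [[373, 744], [-124, -247]].
The requested entry is -124.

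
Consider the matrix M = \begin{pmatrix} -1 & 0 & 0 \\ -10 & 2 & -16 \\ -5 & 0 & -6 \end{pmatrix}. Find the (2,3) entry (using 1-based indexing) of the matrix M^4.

Characteristic polynomial: t^3 + 5t^2 - 8t - 12 = (t - 2)(t + 1)(t + 6), so the eigenvalues are -6, -1, 2.
t=-1: eigenvector (1, -2, -1).
t=2: eigenvector (0, 1, 0).
t=-6: eigenvector (0, 2, 1).
P = [[1, 0, 0], [-2, 1, 2], [-1, 0, 1]], D = diag(-1, 2, -6), P⁻¹ = [[1, 0, 0], [0, 1, -2], [1, 0, 1]].
M⁴ = P·diag(1, 16, 1296)·P⁻¹ = [[1, 0, 0], [2590, 16, 2560], [1295, 0, 1296]].
The requested entry is 2560.

2560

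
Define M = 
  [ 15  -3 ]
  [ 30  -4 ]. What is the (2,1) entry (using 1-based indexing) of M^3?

2730

Characteristic polynomial: s^2 - 11s + 30 = (s - 6)(s - 5), so the eigenvalues are 5, 6.
s=5: eigenvector (3, 10).
s=6: eigenvector (1, 3).
P = [[3, 1], [10, 3]], D = diag(5, 6), P⁻¹ = [[-3, 1], [10, -3]].
M³ = P·diag(125, 216)·P⁻¹ = [[1035, -273], [2730, -694]].
The requested entry is 2730.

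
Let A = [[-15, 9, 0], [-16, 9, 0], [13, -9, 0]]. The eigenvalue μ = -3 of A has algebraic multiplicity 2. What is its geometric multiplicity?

A + 3I = [[-12, 9, 0], [-16, 12, 0], [13, -9, 3]].
This matrix has rank 2, so its null space has dimension 3 − 2 = 1.

1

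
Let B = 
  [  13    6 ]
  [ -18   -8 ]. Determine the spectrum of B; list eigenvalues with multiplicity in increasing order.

1, 4

Characteristic polynomial: p(μ) = μ^2 - 5μ + 4 = (μ - 4)(μ - 1).
Roots (with multiplicity): 1, 4.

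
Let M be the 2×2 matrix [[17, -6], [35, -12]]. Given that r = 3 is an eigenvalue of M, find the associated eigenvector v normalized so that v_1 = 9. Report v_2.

M − 3I = [[14, -6], [35, -15]].
Solving (M − 3I)v = 0 gives the eigenspace spanned by (9, 21).
With v_1 = 9, v = (9, 21), so v_2 = 21.

21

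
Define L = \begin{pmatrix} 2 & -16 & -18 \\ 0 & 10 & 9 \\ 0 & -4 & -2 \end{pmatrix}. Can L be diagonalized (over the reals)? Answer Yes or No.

Characteristic polynomial: p(λ) = λ^3 - 10λ^2 + 32λ - 32 = (λ - 4)^2(λ - 2).
λ = 4 has algebraic multiplicity 2; rank(L − 4I) = 2, so geometric multiplicity = 1.
Geometric multiplicity < algebraic multiplicity, so L is not diagonalizable.

No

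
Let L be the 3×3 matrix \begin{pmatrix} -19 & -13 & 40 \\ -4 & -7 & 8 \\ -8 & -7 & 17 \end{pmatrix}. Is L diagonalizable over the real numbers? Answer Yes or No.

No

Characteristic polynomial: p(λ) = λ^3 + 9λ^2 + 15λ - 25 = (λ - 1)(λ + 5)^2.
λ = -5 has algebraic multiplicity 2; rank(L + 5I) = 2, so geometric multiplicity = 1.
Geometric multiplicity < algebraic multiplicity, so L is not diagonalizable.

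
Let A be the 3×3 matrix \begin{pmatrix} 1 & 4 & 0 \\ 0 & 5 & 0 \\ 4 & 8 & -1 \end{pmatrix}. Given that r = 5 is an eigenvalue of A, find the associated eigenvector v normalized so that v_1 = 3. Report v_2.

A − 5I = [[-4, 4, 0], [0, 0, 0], [4, 8, -6]].
Solving (A − 5I)v = 0 gives the eigenspace spanned by (3, 3, 6).
With v_1 = 3, v = (3, 3, 6), so v_2 = 3.

3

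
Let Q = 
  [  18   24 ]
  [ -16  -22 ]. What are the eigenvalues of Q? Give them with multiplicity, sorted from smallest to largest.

Characteristic polynomial: p(s) = s^2 + 4s - 12 = (s - 2)(s + 6).
Roots (with multiplicity): -6, 2.

-6, 2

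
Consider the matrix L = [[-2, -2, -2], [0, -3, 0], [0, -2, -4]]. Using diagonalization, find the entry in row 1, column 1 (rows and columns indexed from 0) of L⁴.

81

Characteristic polynomial: r^3 + 9r^2 + 26r + 24 = (r + 2)(r + 3)(r + 4), so the eigenvalues are -4, -3, -2.
r=-2: eigenvector (-1, 0, 0).
r=-3: eigenvector (-2, 1, -2).
r=-4: eigenvector (1, 0, 1).
P = [[-1, -2, 1], [0, 1, 0], [0, -2, 1]], D = diag(-2, -3, -4), P⁻¹ = [[-1, 0, 1], [0, 1, 0], [0, 2, 1]].
L⁴ = P·diag(16, 81, 256)·P⁻¹ = [[16, 350, 240], [0, 81, 0], [0, 350, 256]].
The requested entry is 81.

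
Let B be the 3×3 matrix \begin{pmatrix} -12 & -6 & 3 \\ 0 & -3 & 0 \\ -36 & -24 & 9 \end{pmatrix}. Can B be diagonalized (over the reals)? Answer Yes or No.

Characteristic polynomial: p(λ) = λ^3 + 6λ^2 + 9λ = λ(λ + 3)^2.
λ = -3 has algebraic multiplicity 2; rank(B + 3I) = 1, so geometric multiplicity = 2.
Every eigenvalue has geometric = algebraic multiplicity, so B is diagonalizable.

Yes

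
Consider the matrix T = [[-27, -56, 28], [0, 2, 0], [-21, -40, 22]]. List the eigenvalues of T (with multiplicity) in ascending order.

Characteristic polynomial: p(λ) = λ^3 + 3λ^2 - 16λ + 12 = (λ - 2)(λ - 1)(λ + 6).
Roots (with multiplicity): -6, 1, 2.

-6, 1, 2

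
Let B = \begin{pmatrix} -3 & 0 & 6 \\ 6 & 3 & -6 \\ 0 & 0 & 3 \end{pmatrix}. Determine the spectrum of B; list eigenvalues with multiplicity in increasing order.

-3, 3, 3

Characteristic polynomial: p(r) = r^3 - 3r^2 - 9r + 27 = (r - 3)^2(r + 3).
Roots (with multiplicity): -3, 3, 3.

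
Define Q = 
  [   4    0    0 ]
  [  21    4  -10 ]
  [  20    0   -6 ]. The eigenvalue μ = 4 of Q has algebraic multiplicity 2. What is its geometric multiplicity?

1

Q − 4I = [[0, 0, 0], [21, 0, -10], [20, 0, -10]].
This matrix has rank 2, so its null space has dimension 3 − 2 = 1.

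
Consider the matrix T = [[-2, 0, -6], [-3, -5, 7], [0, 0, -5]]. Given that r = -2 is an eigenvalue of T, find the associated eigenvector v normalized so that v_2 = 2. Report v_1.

-2

T + 2I = [[0, 0, -6], [-3, -3, 7], [0, 0, -3]].
Solving (T + 2I)v = 0 gives the eigenspace spanned by (-2, 2, 0).
With v_2 = 2, v = (-2, 2, 0), so v_1 = -2.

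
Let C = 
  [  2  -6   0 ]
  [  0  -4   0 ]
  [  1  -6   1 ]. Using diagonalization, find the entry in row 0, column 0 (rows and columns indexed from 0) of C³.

Characteristic polynomial: r^3 + r^2 - 10r + 8 = (r - 2)(r - 1)(r + 4), so the eigenvalues are -4, 1, 2.
r=1: eigenvector (0, 0, -1).
r=-4: eigenvector (1, 1, 1).
r=2: eigenvector (1, 0, 1).
P = [[0, 1, 1], [0, 1, 0], [-1, 1, 1]], D = diag(1, -4, 2), P⁻¹ = [[1, 0, -1], [0, 1, 0], [1, -1, 0]].
C³ = P·diag(1, -64, 8)·P⁻¹ = [[8, -72, 0], [0, -64, 0], [7, -72, 1]].
The requested entry is 8.

8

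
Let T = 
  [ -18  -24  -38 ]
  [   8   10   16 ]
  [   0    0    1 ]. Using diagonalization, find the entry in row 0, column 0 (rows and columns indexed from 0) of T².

132

Characteristic polynomial: r^3 + 7r^2 + 4r - 12 = (r - 1)(r + 2)(r + 6), so the eigenvalues are -6, -2, 1.
r=-2: eigenvector (-3, 2, 0).
r=-6: eigenvector (-2, 1, 0).
r=1: eigenvector (-2, 0, 1).
P = [[-3, -2, -2], [2, 1, 0], [0, 0, 1]], D = diag(-2, -6, 1), P⁻¹ = [[1, 2, 2], [-2, -3, -4], [0, 0, 1]].
T² = P·diag(4, 36, 1)·P⁻¹ = [[132, 192, 262], [-64, -92, -128], [0, 0, 1]].
The requested entry is 132.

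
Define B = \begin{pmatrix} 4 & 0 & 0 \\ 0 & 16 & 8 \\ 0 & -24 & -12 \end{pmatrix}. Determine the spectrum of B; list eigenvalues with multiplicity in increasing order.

Characteristic polynomial: p(s) = s^3 - 8s^2 + 16s = s(s - 4)^2.
Roots (with multiplicity): 0, 4, 4.

0, 4, 4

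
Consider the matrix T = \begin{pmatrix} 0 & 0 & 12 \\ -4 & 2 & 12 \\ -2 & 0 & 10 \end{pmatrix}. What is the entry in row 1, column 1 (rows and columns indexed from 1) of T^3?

Characteristic polynomial: μ^3 - 12μ^2 + 44μ - 48 = (μ - 6)(μ - 4)(μ - 2), so the eigenvalues are 2, 4, 6.
μ=4: eigenvector (-3, 0, -1).
μ=2: eigenvector (0, 1, 0).
μ=6: eigenvector (2, 1, 1).
P = [[-3, 0, 2], [0, 1, 1], [-1, 0, 1]], D = diag(4, 2, 6), P⁻¹ = [[-1, 0, 2], [1, 1, -3], [-1, 0, 3]].
T³ = P·diag(64, 8, 216)·P⁻¹ = [[-240, 0, 912], [-208, 8, 624], [-152, 0, 520]].
The requested entry is -240.

-240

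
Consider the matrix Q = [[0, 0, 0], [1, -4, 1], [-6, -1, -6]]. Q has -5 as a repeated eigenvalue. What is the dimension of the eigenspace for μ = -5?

1

Q + 5I = [[5, 0, 0], [1, 1, 1], [-6, -1, -1]].
This matrix has rank 2, so its null space has dimension 3 − 2 = 1.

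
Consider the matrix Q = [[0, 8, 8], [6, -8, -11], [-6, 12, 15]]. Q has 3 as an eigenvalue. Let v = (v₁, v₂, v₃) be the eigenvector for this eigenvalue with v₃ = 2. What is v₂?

Q − 3I = [[-3, 8, 8], [6, -11, -11], [-6, 12, 12]].
Solving (Q − 3I)v = 0 gives the eigenspace spanned by (0, -2, 2).
With v₃ = 2, v = (0, -2, 2), so v₂ = -2.

-2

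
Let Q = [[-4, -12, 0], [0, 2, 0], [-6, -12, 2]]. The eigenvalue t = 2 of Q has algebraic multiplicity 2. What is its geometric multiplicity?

2

Q − 2I = [[-6, -12, 0], [0, 0, 0], [-6, -12, 0]].
This matrix has rank 1, so its null space has dimension 3 − 1 = 2.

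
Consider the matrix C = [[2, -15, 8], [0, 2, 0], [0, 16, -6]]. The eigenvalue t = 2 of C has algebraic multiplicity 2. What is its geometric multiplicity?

1

C − 2I = [[0, -15, 8], [0, 0, 0], [0, 16, -8]].
This matrix has rank 2, so its null space has dimension 3 − 2 = 1.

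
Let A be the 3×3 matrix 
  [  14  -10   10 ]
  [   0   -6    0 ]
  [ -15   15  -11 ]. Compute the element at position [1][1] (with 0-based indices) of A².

36

Characteristic polynomial: μ^3 + 3μ^2 - 22μ - 24 = (μ - 4)(μ + 1)(μ + 6), so the eigenvalues are -6, -1, 4.
μ=4: eigenvector (1, 0, -1).
μ=-6: eigenvector (2, 1, -3).
μ=-1: eigenvector (-2, 0, 3).
P = [[1, 2, -2], [0, 1, 0], [-1, -3, 3]], D = diag(4, -6, -1), P⁻¹ = [[3, 0, 2], [0, 1, 0], [1, 1, 1]].
A² = P·diag(16, 36, 1)·P⁻¹ = [[46, 70, 30], [0, 36, 0], [-45, -105, -29]].
The requested entry is 36.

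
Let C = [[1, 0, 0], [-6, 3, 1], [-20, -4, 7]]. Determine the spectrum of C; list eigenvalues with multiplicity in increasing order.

1, 5, 5

Characteristic polynomial: p(r) = r^3 - 11r^2 + 35r - 25 = (r - 5)^2(r - 1).
Roots (with multiplicity): 1, 5, 5.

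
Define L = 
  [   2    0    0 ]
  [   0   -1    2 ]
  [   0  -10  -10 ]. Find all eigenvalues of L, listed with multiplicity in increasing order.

-6, -5, 2

Characteristic polynomial: p(s) = s^3 + 9s^2 + 8s - 60 = (s - 2)(s + 5)(s + 6).
Roots (with multiplicity): -6, -5, 2.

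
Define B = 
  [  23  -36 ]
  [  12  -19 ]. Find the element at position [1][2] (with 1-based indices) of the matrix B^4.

-3744

Characteristic polynomial: t^2 - 4t - 5 = (t - 5)(t + 1), so the eigenvalues are -1, 5.
t=5: eigenvector (2, 1).
t=-1: eigenvector (-3, -2).
P = [[2, -3], [1, -2]], D = diag(5, -1), P⁻¹ = [[2, -3], [1, -2]].
B⁴ = P·diag(625, 1)·P⁻¹ = [[2497, -3744], [1248, -1871]].
The requested entry is -3744.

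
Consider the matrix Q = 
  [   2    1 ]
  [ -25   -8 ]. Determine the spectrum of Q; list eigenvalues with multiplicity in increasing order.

-3, -3

Characteristic polynomial: p(s) = s^2 + 6s + 9 = (s + 3)^2.
Roots (with multiplicity): -3, -3.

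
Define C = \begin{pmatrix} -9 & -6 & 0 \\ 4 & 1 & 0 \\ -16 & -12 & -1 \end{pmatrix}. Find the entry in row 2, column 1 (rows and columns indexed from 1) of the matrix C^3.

196

Characteristic polynomial: μ^3 + 9μ^2 + 23μ + 15 = (μ + 1)(μ + 3)(μ + 5), so the eigenvalues are -5, -3, -1.
μ=-5: eigenvector (3, -2, 6).
μ=-3: eigenvector (-1, 1, -2).
μ=-1: eigenvector (0, 0, 1).
P = [[3, -1, 0], [-2, 1, 0], [6, -2, 1]], D = diag(-5, -3, -1), P⁻¹ = [[1, 1, 0], [2, 3, 0], [-2, 0, 1]].
C³ = P·diag(-125, -27, -1)·P⁻¹ = [[-321, -294, 0], [196, 169, 0], [-640, -588, -1]].
The requested entry is 196.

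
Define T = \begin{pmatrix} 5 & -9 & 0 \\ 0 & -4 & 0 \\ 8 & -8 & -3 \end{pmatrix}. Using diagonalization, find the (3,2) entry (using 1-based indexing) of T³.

-152

Characteristic polynomial: λ^3 + 2λ^2 - 23λ - 60 = (λ - 5)(λ + 3)(λ + 4), so the eigenvalues are -4, -3, 5.
λ=5: eigenvector (1, 0, 1).
λ=-4: eigenvector (1, 1, 0).
λ=-3: eigenvector (0, 0, 1).
P = [[1, 1, 0], [0, 1, 0], [1, 0, 1]], D = diag(5, -4, -3), P⁻¹ = [[1, -1, 0], [0, 1, 0], [-1, 1, 1]].
T³ = P·diag(125, -64, -27)·P⁻¹ = [[125, -189, 0], [0, -64, 0], [152, -152, -27]].
The requested entry is -152.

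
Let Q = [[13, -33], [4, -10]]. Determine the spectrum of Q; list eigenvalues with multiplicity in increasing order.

1, 2

Characteristic polynomial: p(s) = s^2 - 3s + 2 = (s - 2)(s - 1).
Roots (with multiplicity): 1, 2.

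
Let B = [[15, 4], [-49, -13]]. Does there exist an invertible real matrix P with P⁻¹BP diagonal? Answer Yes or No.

No

Characteristic polynomial: p(r) = r^2 - 2r + 1 = (r - 1)^2.
r = 1 has algebraic multiplicity 2; rank(B − 1I) = 1, so geometric multiplicity = 1.
Geometric multiplicity < algebraic multiplicity, so B is not diagonalizable.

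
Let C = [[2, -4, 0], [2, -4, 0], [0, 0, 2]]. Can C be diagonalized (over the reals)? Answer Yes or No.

Characteristic polynomial: p(s) = s^3 - 4s = s(s - 2)(s + 2).
All 3 eigenvalues are distinct, so C is diagonalizable.

Yes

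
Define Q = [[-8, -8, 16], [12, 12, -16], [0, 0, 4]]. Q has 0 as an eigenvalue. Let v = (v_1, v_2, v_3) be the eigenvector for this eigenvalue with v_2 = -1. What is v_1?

Q = [[-8, -8, 16], [12, 12, -16], [0, 0, 4]].
Solving (Q)v = 0 gives the eigenspace spanned by (1, -1, 0).
With v_2 = -1, v = (1, -1, 0), so v_1 = 1.

1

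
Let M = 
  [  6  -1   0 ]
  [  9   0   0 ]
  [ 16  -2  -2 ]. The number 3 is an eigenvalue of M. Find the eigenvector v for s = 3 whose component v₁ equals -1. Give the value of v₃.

-2

M − 3I = [[3, -1, 0], [9, -3, 0], [16, -2, -5]].
Solving (M − 3I)v = 0 gives the eigenspace spanned by (-1, -3, -2).
With v₁ = -1, v = (-1, -3, -2), so v₃ = -2.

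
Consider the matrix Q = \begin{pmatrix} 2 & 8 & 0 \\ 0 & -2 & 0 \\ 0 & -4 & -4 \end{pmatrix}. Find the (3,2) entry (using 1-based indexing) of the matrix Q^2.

24

Characteristic polynomial: t^3 + 4t^2 - 4t - 16 = (t - 2)(t + 2)(t + 4), so the eigenvalues are -4, -2, 2.
t=2: eigenvector (1, 0, 0).
t=-2: eigenvector (-2, 1, -2).
t=-4: eigenvector (0, 0, 1).
P = [[1, -2, 0], [0, 1, 0], [0, -2, 1]], D = diag(2, -2, -4), P⁻¹ = [[1, 2, 0], [0, 1, 0], [0, 2, 1]].
Q² = P·diag(4, 4, 16)·P⁻¹ = [[4, 0, 0], [0, 4, 0], [0, 24, 16]].
The requested entry is 24.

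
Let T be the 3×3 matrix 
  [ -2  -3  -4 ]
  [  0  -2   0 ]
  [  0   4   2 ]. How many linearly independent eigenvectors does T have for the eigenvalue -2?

T + 2I = [[0, -3, -4], [0, 0, 0], [0, 4, 4]].
This matrix has rank 2, so its null space has dimension 3 − 2 = 1.

1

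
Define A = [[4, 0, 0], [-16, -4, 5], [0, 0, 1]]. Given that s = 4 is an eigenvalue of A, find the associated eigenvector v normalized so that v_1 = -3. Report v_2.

6

A − 4I = [[0, 0, 0], [-16, -8, 5], [0, 0, -3]].
Solving (A − 4I)v = 0 gives the eigenspace spanned by (-3, 6, 0).
With v_1 = -3, v = (-3, 6, 0), so v_2 = 6.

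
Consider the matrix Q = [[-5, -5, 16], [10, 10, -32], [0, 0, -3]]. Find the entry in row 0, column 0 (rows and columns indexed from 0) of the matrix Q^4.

-625

Characteristic polynomial: μ^3 - 2μ^2 - 15μ = μ(μ - 5)(μ + 3), so the eigenvalues are -3, 0, 5.
μ=5: eigenvector (1, -2, 0).
μ=0: eigenvector (1, -1, 0).
μ=-3: eigenvector (-2, 4, 1).
P = [[1, 1, -2], [-2, -1, 4], [0, 0, 1]], D = diag(5, 0, -3), P⁻¹ = [[-1, -1, 2], [2, 1, 0], [0, 0, 1]].
Q⁴ = P·diag(625, 0, 81)·P⁻¹ = [[-625, -625, 1088], [1250, 1250, -2176], [0, 0, 81]].
The requested entry is -625.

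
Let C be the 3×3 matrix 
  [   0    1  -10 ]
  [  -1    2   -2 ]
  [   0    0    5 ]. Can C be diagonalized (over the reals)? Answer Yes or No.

Characteristic polynomial: p(t) = t^3 - 7t^2 + 11t - 5 = (t - 5)(t - 1)^2.
t = 1 has algebraic multiplicity 2; rank(C − 1I) = 2, so geometric multiplicity = 1.
Geometric multiplicity < algebraic multiplicity, so C is not diagonalizable.

No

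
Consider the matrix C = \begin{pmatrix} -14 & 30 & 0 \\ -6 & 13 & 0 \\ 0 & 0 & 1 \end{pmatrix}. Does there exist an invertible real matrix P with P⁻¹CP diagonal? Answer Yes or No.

Yes

Characteristic polynomial: p(r) = r^3 - 3r + 2 = (r - 1)^2(r + 2).
r = 1 has algebraic multiplicity 2; rank(C − 1I) = 1, so geometric multiplicity = 2.
Every eigenvalue has geometric = algebraic multiplicity, so C is diagonalizable.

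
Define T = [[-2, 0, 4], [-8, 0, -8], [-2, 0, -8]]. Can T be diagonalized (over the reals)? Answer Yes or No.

Yes

Characteristic polynomial: p(r) = r^3 + 10r^2 + 24r = r(r + 4)(r + 6).
All 3 eigenvalues are distinct, so T is diagonalizable.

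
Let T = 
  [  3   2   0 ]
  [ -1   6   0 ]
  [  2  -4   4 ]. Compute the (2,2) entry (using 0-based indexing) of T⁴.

256

Characteristic polynomial: r^3 - 13r^2 + 56r - 80 = (r - 5)(r - 4)^2, so the eigenvalues are 4, 4, 5.
r=4: eigenvector (2, 1, -4).
r=5: eigenvector (-1, -1, 2).
r=4: eigenvector (0, 0, 1).
P = [[2, -1, 0], [1, -1, 0], [-4, 2, 1]], D = diag(4, 5, 4), P⁻¹ = [[1, -1, 0], [1, -2, 0], [2, 0, 1]].
T⁴ = P·diag(256, 625, 256)·P⁻¹ = [[-113, 738, 0], [-369, 994, 0], [738, -1476, 256]].
The requested entry is 256.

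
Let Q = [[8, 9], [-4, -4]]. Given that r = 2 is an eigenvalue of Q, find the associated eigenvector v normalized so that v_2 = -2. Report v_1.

Q − 2I = [[6, 9], [-4, -6]].
Solving (Q − 2I)v = 0 gives the eigenspace spanned by (3, -2).
With v_2 = -2, v = (3, -2), so v_1 = 3.

3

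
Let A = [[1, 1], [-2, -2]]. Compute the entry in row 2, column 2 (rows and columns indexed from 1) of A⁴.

Characteristic polynomial: s^2 + s = s(s + 1), so the eigenvalues are -1, 0.
s=0: eigenvector (-1, 1).
s=-1: eigenvector (-1, 2).
P = [[-1, -1], [1, 2]], D = diag(0, -1), P⁻¹ = [[-2, -1], [1, 1]].
A⁴ = P·diag(0, 1)·P⁻¹ = [[-1, -1], [2, 2]].
The requested entry is 2.

2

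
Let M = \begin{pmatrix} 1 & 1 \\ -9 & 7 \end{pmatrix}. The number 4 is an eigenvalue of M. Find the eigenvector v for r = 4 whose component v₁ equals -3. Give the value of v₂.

M − 4I = [[-3, 1], [-9, 3]].
Solving (M − 4I)v = 0 gives the eigenspace spanned by (-3, -9).
With v₁ = -3, v = (-3, -9), so v₂ = -9.

-9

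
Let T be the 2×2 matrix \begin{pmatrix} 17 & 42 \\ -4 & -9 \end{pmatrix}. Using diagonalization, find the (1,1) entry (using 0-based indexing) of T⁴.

-3183

Characteristic polynomial: r^2 - 8r + 15 = (r - 5)(r - 3), so the eigenvalues are 3, 5.
r=5: eigenvector (7, -2).
r=3: eigenvector (-3, 1).
P = [[7, -3], [-2, 1]], D = diag(5, 3), P⁻¹ = [[1, 3], [2, 7]].
T⁴ = P·diag(625, 81)·P⁻¹ = [[3889, 11424], [-1088, -3183]].
The requested entry is -3183.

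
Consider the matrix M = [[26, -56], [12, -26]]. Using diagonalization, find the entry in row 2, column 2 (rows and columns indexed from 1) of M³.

-104

Characteristic polynomial: t^2 - 4 = (t - 2)(t + 2), so the eigenvalues are -2, 2.
t=2: eigenvector (7, 3).
t=-2: eigenvector (2, 1).
P = [[7, 2], [3, 1]], D = diag(2, -2), P⁻¹ = [[1, -2], [-3, 7]].
M³ = P·diag(8, -8)·P⁻¹ = [[104, -224], [48, -104]].
The requested entry is -104.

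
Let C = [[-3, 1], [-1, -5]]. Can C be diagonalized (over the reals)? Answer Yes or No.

Characteristic polynomial: p(λ) = λ^2 + 8λ + 16 = (λ + 4)^2.
λ = -4 has algebraic multiplicity 2; rank(C + 4I) = 1, so geometric multiplicity = 1.
Geometric multiplicity < algebraic multiplicity, so C is not diagonalizable.

No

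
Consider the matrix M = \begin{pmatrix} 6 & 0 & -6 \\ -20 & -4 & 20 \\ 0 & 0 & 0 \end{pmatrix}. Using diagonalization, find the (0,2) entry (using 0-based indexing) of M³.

-216

Characteristic polynomial: μ^3 - 2μ^2 - 24μ = μ(μ - 6)(μ + 4), so the eigenvalues are -4, 0, 6.
μ=0: eigenvector (1, 0, 1).
μ=-4: eigenvector (0, 1, 0).
μ=6: eigenvector (1, -2, 0).
P = [[1, 0, 1], [0, 1, -2], [1, 0, 0]], D = diag(0, -4, 6), P⁻¹ = [[0, 0, 1], [2, 1, -2], [1, 0, -1]].
M³ = P·diag(0, -64, 216)·P⁻¹ = [[216, 0, -216], [-560, -64, 560], [0, 0, 0]].
The requested entry is -216.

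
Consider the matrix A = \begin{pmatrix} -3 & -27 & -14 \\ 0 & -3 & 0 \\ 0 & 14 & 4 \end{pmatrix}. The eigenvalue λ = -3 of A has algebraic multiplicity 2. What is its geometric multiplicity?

1

A + 3I = [[0, -27, -14], [0, 0, 0], [0, 14, 7]].
This matrix has rank 2, so its null space has dimension 3 − 2 = 1.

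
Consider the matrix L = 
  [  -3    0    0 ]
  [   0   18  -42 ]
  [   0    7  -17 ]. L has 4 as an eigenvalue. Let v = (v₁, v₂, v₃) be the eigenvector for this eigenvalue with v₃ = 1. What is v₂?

L − 4I = [[-7, 0, 0], [0, 14, -42], [0, 7, -21]].
Solving (L − 4I)v = 0 gives the eigenspace spanned by (0, 3, 1).
With v₃ = 1, v = (0, 3, 1), so v₂ = 3.

3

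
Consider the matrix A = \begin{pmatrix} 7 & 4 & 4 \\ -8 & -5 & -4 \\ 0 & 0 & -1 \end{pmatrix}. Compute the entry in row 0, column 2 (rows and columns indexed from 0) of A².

8

Characteristic polynomial: λ^3 - λ^2 - 5λ - 3 = (λ - 3)(λ + 1)^2, so the eigenvalues are -1, -1, 3.
λ=-1: eigenvector (1, -2, 0).
λ=-1: eigenvector (-1, 1, 1).
λ=3: eigenvector (1, -1, 0).
P = [[1, -1, 1], [-2, 1, -1], [0, 1, 0]], D = diag(-1, -1, 3), P⁻¹ = [[-1, -1, 0], [0, 0, 1], [2, 1, 1]].
A² = P·diag(1, 1, 9)·P⁻¹ = [[17, 8, 8], [-16, -7, -8], [0, 0, 1]].
The requested entry is 8.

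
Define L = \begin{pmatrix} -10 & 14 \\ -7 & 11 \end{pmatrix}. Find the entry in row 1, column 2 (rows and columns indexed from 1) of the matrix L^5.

Characteristic polynomial: λ^2 - λ - 12 = (λ - 4)(λ + 3), so the eigenvalues are -3, 4.
λ=4: eigenvector (1, 1).
λ=-3: eigenvector (-2, -1).
P = [[1, -2], [1, -1]], D = diag(4, -3), P⁻¹ = [[-1, 2], [-1, 1]].
L⁵ = P·diag(1024, -243)·P⁻¹ = [[-1510, 2534], [-1267, 2291]].
The requested entry is 2534.

2534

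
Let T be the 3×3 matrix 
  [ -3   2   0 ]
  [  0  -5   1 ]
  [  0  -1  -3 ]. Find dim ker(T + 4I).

1

T + 4I = [[1, 2, 0], [0, -1, 1], [0, -1, 1]].
This matrix has rank 2, so its null space has dimension 3 − 2 = 1.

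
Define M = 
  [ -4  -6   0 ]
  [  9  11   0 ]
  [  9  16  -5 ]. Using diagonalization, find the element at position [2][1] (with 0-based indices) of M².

Characteristic polynomial: μ^3 - 2μ^2 - 25μ + 50 = (μ - 5)(μ - 2)(μ + 5), so the eigenvalues are -5, 2, 5.
μ=-5: eigenvector (0, 0, 1).
μ=5: eigenvector (-2, 3, 3).
μ=2: eigenvector (1, -1, -1).
P = [[0, -2, 1], [0, 3, -1], [1, 3, -1]], D = diag(-5, 5, 2), P⁻¹ = [[0, -1, 1], [1, 1, 0], [3, 2, 0]].
M² = P·diag(25, 25, 4)·P⁻¹ = [[-38, -42, 0], [63, 67, 0], [63, 42, 25]].
The requested entry is 42.

42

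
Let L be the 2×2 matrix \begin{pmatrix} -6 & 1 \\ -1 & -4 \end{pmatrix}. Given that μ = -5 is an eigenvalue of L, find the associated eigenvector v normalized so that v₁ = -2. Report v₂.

-2

L + 5I = [[-1, 1], [-1, 1]].
Solving (L + 5I)v = 0 gives the eigenspace spanned by (-2, -2).
With v₁ = -2, v = (-2, -2), so v₂ = -2.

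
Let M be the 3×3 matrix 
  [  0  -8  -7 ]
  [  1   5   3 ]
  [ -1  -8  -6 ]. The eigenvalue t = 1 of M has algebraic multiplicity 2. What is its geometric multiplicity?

M − 1I = [[-1, -8, -7], [1, 4, 3], [-1, -8, -7]].
This matrix has rank 2, so its null space has dimension 3 − 2 = 1.

1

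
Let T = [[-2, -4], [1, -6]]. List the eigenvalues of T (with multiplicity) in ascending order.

-4, -4

Characteristic polynomial: p(r) = r^2 + 8r + 16 = (r + 4)^2.
Roots (with multiplicity): -4, -4.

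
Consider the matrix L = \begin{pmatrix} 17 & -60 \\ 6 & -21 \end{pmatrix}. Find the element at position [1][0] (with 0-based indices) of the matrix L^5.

726

Characteristic polynomial: r^2 + 4r + 3 = (r + 1)(r + 3), so the eigenvalues are -3, -1.
r=-1: eigenvector (10, 3).
r=-3: eigenvector (3, 1).
P = [[10, 3], [3, 1]], D = diag(-1, -3), P⁻¹ = [[1, -3], [-3, 10]].
L⁵ = P·diag(-1, -243)·P⁻¹ = [[2177, -7260], [726, -2421]].
The requested entry is 726.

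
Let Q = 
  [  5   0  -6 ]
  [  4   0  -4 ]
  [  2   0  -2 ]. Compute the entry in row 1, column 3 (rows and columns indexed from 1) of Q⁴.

-90

Characteristic polynomial: r^3 - 3r^2 + 2r = r(r - 2)(r - 1), so the eigenvalues are 0, 1, 2.
r=1: eigenvector (-3, -4, -2).
r=0: eigenvector (0, 1, 0).
r=2: eigenvector (2, 2, 1).
P = [[-3, 0, 2], [-4, 1, 2], [-2, 0, 1]], D = diag(1, 0, 2), P⁻¹ = [[1, 0, -2], [0, 1, -2], [2, 0, -3]].
Q⁴ = P·diag(1, 0, 16)·P⁻¹ = [[61, 0, -90], [60, 0, -88], [30, 0, -44]].
The requested entry is -90.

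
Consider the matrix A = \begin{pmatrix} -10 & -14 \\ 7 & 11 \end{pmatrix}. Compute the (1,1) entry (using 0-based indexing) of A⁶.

7463

Characteristic polynomial: s^2 - s - 12 = (s - 4)(s + 3), so the eigenvalues are -3, 4.
s=-3: eigenvector (2, -1).
s=4: eigenvector (-1, 1).
P = [[2, -1], [-1, 1]], D = diag(-3, 4), P⁻¹ = [[1, 1], [1, 2]].
A⁶ = P·diag(729, 4096)·P⁻¹ = [[-2638, -6734], [3367, 7463]].
The requested entry is 7463.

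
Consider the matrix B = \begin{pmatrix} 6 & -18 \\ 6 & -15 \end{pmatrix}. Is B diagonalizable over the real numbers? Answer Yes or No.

Yes

Characteristic polynomial: p(λ) = λ^2 + 9λ + 18 = (λ + 3)(λ + 6).
All 2 eigenvalues are distinct, so B is diagonalizable.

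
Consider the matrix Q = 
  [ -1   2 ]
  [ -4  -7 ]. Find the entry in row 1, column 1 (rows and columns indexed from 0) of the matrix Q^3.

-223

Characteristic polynomial: r^2 + 8r + 15 = (r + 3)(r + 5), so the eigenvalues are -5, -3.
r=-3: eigenvector (-1, 1).
r=-5: eigenvector (-1, 2).
P = [[-1, -1], [1, 2]], D = diag(-3, -5), P⁻¹ = [[-2, -1], [1, 1]].
Q³ = P·diag(-27, -125)·P⁻¹ = [[71, 98], [-196, -223]].
The requested entry is -223.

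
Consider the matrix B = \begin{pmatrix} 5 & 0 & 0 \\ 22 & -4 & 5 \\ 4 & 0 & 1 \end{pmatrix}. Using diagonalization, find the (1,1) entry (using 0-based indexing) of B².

16

Characteristic polynomial: λ^3 - 2λ^2 - 19λ + 20 = (λ - 5)(λ - 1)(λ + 4), so the eigenvalues are -4, 1, 5.
λ=1: eigenvector (0, -1, -1).
λ=-4: eigenvector (0, 1, 0).
λ=5: eigenvector (1, 3, 1).
P = [[0, 0, 1], [-1, 1, 3], [-1, 0, 1]], D = diag(1, -4, 5), P⁻¹ = [[1, 0, -1], [-2, 1, -1], [1, 0, 0]].
B² = P·diag(1, 16, 25)·P⁻¹ = [[25, 0, 0], [42, 16, -15], [24, 0, 1]].
The requested entry is 16.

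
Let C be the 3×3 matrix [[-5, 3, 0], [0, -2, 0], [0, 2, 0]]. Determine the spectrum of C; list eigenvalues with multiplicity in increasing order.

Characteristic polynomial: p(t) = t^3 + 7t^2 + 10t = t(t + 2)(t + 5).
Roots (with multiplicity): -5, -2, 0.

-5, -2, 0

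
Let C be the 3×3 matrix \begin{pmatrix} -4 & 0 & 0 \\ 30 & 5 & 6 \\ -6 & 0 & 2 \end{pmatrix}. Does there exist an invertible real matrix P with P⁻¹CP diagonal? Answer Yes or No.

Yes

Characteristic polynomial: p(λ) = λ^3 - 3λ^2 - 18λ + 40 = (λ - 5)(λ - 2)(λ + 4).
All 3 eigenvalues are distinct, so C is diagonalizable.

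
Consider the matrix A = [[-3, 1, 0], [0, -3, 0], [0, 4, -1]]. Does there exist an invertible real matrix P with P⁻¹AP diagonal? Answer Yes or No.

Characteristic polynomial: p(t) = t^3 + 7t^2 + 15t + 9 = (t + 1)(t + 3)^2.
t = -3 has algebraic multiplicity 2; rank(A + 3I) = 2, so geometric multiplicity = 1.
Geometric multiplicity < algebraic multiplicity, so A is not diagonalizable.

No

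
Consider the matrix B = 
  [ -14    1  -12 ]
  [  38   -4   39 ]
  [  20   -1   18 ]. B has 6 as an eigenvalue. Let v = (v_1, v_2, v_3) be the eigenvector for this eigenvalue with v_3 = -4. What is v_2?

B − 6I = [[-20, 1, -12], [38, -10, 39], [20, -1, 12]].
Solving (B − 6I)v = 0 gives the eigenspace spanned by (2, -8, -4).
With v_3 = -4, v = (2, -8, -4), so v_2 = -8.

-8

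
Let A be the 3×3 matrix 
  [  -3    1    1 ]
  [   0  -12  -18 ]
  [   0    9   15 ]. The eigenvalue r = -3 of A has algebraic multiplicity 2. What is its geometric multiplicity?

A + 3I = [[0, 1, 1], [0, -9, -18], [0, 9, 18]].
This matrix has rank 2, so its null space has dimension 3 − 2 = 1.

1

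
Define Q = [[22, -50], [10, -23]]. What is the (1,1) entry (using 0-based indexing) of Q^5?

-1343

Characteristic polynomial: s^2 + s - 6 = (s - 2)(s + 3), so the eigenvalues are -3, 2.
s=2: eigenvector (5, 2).
s=-3: eigenvector (2, 1).
P = [[5, 2], [2, 1]], D = diag(2, -3), P⁻¹ = [[1, -2], [-2, 5]].
Q⁵ = P·diag(32, -243)·P⁻¹ = [[1132, -2750], [550, -1343]].
The requested entry is -1343.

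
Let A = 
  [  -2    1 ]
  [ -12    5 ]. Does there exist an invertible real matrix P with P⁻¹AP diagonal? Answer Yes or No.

Yes

Characteristic polynomial: p(r) = r^2 - 3r + 2 = (r - 2)(r - 1).
All 2 eigenvalues are distinct, so A is diagonalizable.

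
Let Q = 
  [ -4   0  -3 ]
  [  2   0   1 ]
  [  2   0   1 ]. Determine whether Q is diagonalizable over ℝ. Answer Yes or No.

Yes

Characteristic polynomial: p(λ) = λ^3 + 3λ^2 + 2λ = λ(λ + 1)(λ + 2).
All 3 eigenvalues are distinct, so Q is diagonalizable.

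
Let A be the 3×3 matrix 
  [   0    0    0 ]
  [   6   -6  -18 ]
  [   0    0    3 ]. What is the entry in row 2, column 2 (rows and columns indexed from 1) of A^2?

36

Characteristic polynomial: r^3 + 3r^2 - 18r = r(r - 3)(r + 6), so the eigenvalues are -6, 0, 3.
r=0: eigenvector (1, 1, 0).
r=-6: eigenvector (0, 1, 0).
r=3: eigenvector (0, -2, 1).
P = [[1, 0, 0], [1, 1, -2], [0, 0, 1]], D = diag(0, -6, 3), P⁻¹ = [[1, 0, 0], [-1, 1, 2], [0, 0, 1]].
A² = P·diag(0, 36, 9)·P⁻¹ = [[0, 0, 0], [-36, 36, 54], [0, 0, 9]].
The requested entry is 36.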